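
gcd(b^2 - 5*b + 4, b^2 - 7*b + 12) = b - 4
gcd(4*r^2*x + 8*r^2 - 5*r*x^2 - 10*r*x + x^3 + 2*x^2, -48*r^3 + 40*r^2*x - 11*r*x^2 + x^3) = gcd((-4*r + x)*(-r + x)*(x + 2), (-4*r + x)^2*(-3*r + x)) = -4*r + x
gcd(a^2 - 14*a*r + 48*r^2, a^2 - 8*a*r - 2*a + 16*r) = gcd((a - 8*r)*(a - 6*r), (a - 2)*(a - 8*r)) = -a + 8*r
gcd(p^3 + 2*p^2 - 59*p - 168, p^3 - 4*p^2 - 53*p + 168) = p^2 - p - 56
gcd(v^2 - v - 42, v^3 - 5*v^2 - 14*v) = v - 7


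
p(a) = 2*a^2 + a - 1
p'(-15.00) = -59.00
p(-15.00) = 434.00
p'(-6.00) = -23.00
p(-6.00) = 65.00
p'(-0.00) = 1.00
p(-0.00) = -1.00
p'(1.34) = 6.36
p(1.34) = 3.93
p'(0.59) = 3.36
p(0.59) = 0.29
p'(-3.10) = -11.40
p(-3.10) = 15.12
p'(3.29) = 14.16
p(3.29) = 23.94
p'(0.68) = 3.72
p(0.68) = 0.60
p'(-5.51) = -21.04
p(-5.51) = 54.21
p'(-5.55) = -21.20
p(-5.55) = 55.06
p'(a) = 4*a + 1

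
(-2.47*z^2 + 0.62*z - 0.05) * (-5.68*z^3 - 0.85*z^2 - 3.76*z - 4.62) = 14.0296*z^5 - 1.4221*z^4 + 9.0442*z^3 + 9.1227*z^2 - 2.6764*z + 0.231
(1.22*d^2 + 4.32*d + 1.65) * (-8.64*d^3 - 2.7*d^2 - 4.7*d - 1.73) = -10.5408*d^5 - 40.6188*d^4 - 31.654*d^3 - 26.8696*d^2 - 15.2286*d - 2.8545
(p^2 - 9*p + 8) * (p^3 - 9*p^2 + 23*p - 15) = p^5 - 18*p^4 + 112*p^3 - 294*p^2 + 319*p - 120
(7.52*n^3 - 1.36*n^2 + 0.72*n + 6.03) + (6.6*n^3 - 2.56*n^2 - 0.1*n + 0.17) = 14.12*n^3 - 3.92*n^2 + 0.62*n + 6.2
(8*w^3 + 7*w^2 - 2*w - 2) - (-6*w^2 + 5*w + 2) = 8*w^3 + 13*w^2 - 7*w - 4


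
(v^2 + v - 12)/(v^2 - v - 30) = (-v^2 - v + 12)/(-v^2 + v + 30)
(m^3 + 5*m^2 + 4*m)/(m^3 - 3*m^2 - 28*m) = (m + 1)/(m - 7)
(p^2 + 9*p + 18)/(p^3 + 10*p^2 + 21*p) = (p + 6)/(p*(p + 7))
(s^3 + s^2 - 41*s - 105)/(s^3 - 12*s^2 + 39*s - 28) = (s^2 + 8*s + 15)/(s^2 - 5*s + 4)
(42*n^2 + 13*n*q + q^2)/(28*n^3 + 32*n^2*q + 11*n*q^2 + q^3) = (6*n + q)/(4*n^2 + 4*n*q + q^2)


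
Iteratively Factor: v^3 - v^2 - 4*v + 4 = (v + 2)*(v^2 - 3*v + 2) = (v - 1)*(v + 2)*(v - 2)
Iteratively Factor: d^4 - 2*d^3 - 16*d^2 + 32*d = (d - 4)*(d^3 + 2*d^2 - 8*d) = d*(d - 4)*(d^2 + 2*d - 8) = d*(d - 4)*(d - 2)*(d + 4)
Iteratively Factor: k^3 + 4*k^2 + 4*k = (k)*(k^2 + 4*k + 4) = k*(k + 2)*(k + 2)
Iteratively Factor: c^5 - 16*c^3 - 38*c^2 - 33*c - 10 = (c + 2)*(c^4 - 2*c^3 - 12*c^2 - 14*c - 5) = (c + 1)*(c + 2)*(c^3 - 3*c^2 - 9*c - 5) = (c + 1)^2*(c + 2)*(c^2 - 4*c - 5) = (c + 1)^3*(c + 2)*(c - 5)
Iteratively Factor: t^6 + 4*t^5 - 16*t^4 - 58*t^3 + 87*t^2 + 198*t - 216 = (t - 2)*(t^5 + 6*t^4 - 4*t^3 - 66*t^2 - 45*t + 108) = (t - 2)*(t - 1)*(t^4 + 7*t^3 + 3*t^2 - 63*t - 108) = (t - 2)*(t - 1)*(t + 3)*(t^3 + 4*t^2 - 9*t - 36) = (t - 2)*(t - 1)*(t + 3)^2*(t^2 + t - 12) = (t - 2)*(t - 1)*(t + 3)^2*(t + 4)*(t - 3)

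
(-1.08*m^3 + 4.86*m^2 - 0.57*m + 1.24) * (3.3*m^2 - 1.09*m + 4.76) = -3.564*m^5 + 17.2152*m^4 - 12.3192*m^3 + 27.8469*m^2 - 4.0648*m + 5.9024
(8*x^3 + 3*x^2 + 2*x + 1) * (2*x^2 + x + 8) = 16*x^5 + 14*x^4 + 71*x^3 + 28*x^2 + 17*x + 8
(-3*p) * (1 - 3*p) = 9*p^2 - 3*p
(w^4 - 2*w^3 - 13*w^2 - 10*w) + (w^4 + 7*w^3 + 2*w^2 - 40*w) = 2*w^4 + 5*w^3 - 11*w^2 - 50*w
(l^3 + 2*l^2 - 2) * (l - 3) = l^4 - l^3 - 6*l^2 - 2*l + 6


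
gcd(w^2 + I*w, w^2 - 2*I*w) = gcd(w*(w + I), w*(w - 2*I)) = w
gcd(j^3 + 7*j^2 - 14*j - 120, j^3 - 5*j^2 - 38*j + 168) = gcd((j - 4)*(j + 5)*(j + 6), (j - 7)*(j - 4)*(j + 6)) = j^2 + 2*j - 24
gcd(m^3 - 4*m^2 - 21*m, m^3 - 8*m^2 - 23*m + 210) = m - 7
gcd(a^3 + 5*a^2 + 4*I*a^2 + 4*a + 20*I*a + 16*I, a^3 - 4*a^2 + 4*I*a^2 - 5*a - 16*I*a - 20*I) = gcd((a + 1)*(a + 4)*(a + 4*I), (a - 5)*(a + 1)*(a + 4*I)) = a^2 + a*(1 + 4*I) + 4*I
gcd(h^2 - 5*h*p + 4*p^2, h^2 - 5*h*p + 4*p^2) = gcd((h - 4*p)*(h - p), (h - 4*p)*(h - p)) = h^2 - 5*h*p + 4*p^2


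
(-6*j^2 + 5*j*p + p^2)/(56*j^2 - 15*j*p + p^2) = (-6*j^2 + 5*j*p + p^2)/(56*j^2 - 15*j*p + p^2)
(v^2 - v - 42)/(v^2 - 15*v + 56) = (v + 6)/(v - 8)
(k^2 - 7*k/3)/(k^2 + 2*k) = (k - 7/3)/(k + 2)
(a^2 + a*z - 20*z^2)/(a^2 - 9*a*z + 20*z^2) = (-a - 5*z)/(-a + 5*z)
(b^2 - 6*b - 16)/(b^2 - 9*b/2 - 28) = 2*(b + 2)/(2*b + 7)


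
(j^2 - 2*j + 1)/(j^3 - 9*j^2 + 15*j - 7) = 1/(j - 7)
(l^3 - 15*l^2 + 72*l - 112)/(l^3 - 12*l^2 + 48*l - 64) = (l - 7)/(l - 4)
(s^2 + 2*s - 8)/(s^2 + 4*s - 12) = (s + 4)/(s + 6)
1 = 1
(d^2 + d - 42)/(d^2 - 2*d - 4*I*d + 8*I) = (d^2 + d - 42)/(d^2 - 2*d - 4*I*d + 8*I)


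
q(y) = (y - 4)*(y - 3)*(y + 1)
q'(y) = (y - 4)*(y - 3) + (y - 4)*(y + 1) + (y - 3)*(y + 1)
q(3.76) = -0.87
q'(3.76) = 2.29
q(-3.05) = -87.44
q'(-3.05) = 69.51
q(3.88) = -0.52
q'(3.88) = 3.60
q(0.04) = 12.19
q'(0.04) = 4.52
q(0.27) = 12.93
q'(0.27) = 1.98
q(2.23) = 4.40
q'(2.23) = -6.84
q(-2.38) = -47.37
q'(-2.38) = 50.55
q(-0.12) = 11.31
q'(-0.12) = 6.48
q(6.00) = 42.00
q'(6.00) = 41.00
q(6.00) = 42.00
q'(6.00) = 41.00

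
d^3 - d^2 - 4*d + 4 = (d - 2)*(d - 1)*(d + 2)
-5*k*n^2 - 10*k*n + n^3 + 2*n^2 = n*(-5*k + n)*(n + 2)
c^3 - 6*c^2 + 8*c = c*(c - 4)*(c - 2)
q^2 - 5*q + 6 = (q - 3)*(q - 2)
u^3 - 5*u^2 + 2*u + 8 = (u - 4)*(u - 2)*(u + 1)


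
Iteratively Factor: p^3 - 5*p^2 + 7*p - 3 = (p - 1)*(p^2 - 4*p + 3) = (p - 1)^2*(p - 3)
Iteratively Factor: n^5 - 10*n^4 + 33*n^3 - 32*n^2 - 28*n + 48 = (n - 4)*(n^4 - 6*n^3 + 9*n^2 + 4*n - 12) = (n - 4)*(n - 3)*(n^3 - 3*n^2 + 4) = (n - 4)*(n - 3)*(n - 2)*(n^2 - n - 2) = (n - 4)*(n - 3)*(n - 2)^2*(n + 1)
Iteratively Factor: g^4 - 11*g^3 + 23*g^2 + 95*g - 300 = (g - 5)*(g^3 - 6*g^2 - 7*g + 60) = (g - 5)*(g + 3)*(g^2 - 9*g + 20) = (g - 5)^2*(g + 3)*(g - 4)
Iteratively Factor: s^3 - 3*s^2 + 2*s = (s)*(s^2 - 3*s + 2) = s*(s - 1)*(s - 2)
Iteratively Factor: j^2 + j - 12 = (j - 3)*(j + 4)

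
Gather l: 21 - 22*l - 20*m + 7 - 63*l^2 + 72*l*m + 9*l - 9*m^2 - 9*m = -63*l^2 + l*(72*m - 13) - 9*m^2 - 29*m + 28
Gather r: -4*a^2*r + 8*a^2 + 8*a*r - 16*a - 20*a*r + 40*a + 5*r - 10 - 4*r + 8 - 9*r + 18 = 8*a^2 + 24*a + r*(-4*a^2 - 12*a - 8) + 16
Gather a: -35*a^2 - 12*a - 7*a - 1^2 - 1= -35*a^2 - 19*a - 2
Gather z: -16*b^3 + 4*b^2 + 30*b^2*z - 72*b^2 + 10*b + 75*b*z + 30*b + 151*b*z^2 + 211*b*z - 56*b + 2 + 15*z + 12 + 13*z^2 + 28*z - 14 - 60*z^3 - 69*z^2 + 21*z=-16*b^3 - 68*b^2 - 16*b - 60*z^3 + z^2*(151*b - 56) + z*(30*b^2 + 286*b + 64)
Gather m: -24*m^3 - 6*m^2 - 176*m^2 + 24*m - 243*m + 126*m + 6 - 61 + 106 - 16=-24*m^3 - 182*m^2 - 93*m + 35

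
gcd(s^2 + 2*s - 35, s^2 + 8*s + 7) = s + 7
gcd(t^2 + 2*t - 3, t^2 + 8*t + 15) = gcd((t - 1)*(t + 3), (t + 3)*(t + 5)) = t + 3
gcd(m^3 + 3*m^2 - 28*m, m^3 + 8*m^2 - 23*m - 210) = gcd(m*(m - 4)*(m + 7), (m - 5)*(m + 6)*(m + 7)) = m + 7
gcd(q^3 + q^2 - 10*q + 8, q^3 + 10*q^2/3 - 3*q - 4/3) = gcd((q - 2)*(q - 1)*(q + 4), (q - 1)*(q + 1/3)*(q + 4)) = q^2 + 3*q - 4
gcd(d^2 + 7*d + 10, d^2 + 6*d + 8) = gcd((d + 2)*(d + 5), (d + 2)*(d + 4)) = d + 2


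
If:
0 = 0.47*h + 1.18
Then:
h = -2.51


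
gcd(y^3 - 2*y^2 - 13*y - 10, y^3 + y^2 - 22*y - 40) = y^2 - 3*y - 10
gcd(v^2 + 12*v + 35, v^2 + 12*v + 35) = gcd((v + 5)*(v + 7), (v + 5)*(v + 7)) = v^2 + 12*v + 35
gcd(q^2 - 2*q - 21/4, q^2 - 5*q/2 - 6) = q + 3/2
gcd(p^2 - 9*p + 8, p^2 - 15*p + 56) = p - 8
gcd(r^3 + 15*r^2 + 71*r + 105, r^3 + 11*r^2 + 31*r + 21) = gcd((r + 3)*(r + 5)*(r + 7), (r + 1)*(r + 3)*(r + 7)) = r^2 + 10*r + 21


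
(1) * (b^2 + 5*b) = b^2 + 5*b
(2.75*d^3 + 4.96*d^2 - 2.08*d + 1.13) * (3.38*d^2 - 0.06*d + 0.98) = 9.295*d^5 + 16.5998*d^4 - 4.633*d^3 + 8.805*d^2 - 2.1062*d + 1.1074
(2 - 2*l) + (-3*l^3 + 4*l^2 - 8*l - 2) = -3*l^3 + 4*l^2 - 10*l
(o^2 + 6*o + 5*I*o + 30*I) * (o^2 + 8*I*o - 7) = o^4 + 6*o^3 + 13*I*o^3 - 47*o^2 + 78*I*o^2 - 282*o - 35*I*o - 210*I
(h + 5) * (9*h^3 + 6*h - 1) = 9*h^4 + 45*h^3 + 6*h^2 + 29*h - 5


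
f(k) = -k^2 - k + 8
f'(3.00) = -7.00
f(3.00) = -4.00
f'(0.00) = -1.00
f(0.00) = 8.00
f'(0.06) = -1.12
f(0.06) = 7.94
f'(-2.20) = 3.40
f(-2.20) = 5.36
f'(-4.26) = 7.52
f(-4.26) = -5.89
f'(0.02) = -1.04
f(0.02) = 7.98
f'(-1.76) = 2.52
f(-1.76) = 6.66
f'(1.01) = -3.02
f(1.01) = 5.97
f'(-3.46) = 5.92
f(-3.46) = -0.51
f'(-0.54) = 0.08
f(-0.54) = 8.25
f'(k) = -2*k - 1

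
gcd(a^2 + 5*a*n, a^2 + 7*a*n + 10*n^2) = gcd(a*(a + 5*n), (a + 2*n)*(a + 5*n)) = a + 5*n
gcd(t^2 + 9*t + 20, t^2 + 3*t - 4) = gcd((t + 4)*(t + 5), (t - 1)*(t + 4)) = t + 4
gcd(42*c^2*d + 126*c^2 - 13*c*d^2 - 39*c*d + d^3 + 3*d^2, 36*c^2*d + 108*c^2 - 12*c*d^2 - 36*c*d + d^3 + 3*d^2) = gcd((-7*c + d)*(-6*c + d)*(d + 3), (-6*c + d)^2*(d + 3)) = 6*c*d + 18*c - d^2 - 3*d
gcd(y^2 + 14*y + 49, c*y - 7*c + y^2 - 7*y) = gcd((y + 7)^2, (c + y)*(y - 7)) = 1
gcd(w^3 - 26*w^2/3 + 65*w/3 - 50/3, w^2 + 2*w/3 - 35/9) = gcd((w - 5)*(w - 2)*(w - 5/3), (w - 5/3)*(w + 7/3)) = w - 5/3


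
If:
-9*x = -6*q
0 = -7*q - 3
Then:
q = -3/7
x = -2/7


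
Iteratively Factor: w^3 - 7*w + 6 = (w - 2)*(w^2 + 2*w - 3) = (w - 2)*(w - 1)*(w + 3)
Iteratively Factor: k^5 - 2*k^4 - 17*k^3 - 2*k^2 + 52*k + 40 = (k + 2)*(k^4 - 4*k^3 - 9*k^2 + 16*k + 20) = (k + 2)^2*(k^3 - 6*k^2 + 3*k + 10) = (k - 5)*(k + 2)^2*(k^2 - k - 2) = (k - 5)*(k - 2)*(k + 2)^2*(k + 1)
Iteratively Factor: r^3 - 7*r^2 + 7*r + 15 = (r + 1)*(r^2 - 8*r + 15) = (r - 3)*(r + 1)*(r - 5)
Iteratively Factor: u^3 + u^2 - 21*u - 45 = (u - 5)*(u^2 + 6*u + 9) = (u - 5)*(u + 3)*(u + 3)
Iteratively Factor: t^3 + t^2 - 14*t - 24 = (t + 2)*(t^2 - t - 12) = (t - 4)*(t + 2)*(t + 3)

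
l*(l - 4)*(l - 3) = l^3 - 7*l^2 + 12*l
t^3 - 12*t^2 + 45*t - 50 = (t - 5)^2*(t - 2)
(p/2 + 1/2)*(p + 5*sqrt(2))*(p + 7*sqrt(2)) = p^3/2 + p^2/2 + 6*sqrt(2)*p^2 + 6*sqrt(2)*p + 35*p + 35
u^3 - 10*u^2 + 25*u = u*(u - 5)^2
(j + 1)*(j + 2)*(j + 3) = j^3 + 6*j^2 + 11*j + 6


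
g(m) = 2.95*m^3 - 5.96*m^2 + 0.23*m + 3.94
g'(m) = 8.85*m^2 - 11.92*m + 0.23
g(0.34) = 3.45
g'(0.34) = -2.80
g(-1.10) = -7.45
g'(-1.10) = 24.05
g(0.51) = 2.90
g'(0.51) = -3.55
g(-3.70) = -227.93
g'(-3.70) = 165.49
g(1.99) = 4.04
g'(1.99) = 11.56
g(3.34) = 48.14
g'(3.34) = 59.14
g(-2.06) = -47.61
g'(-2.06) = 62.34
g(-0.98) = -4.79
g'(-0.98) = 20.41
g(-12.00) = -5954.66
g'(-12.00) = 1417.67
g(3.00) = 30.64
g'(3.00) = 44.12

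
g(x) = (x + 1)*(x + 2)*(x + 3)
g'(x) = (x + 1)*(x + 2) + (x + 1)*(x + 3) + (x + 2)*(x + 3) = 3*x^2 + 12*x + 11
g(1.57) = 41.93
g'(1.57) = 37.23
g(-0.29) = 3.29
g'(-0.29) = 7.77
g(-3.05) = -0.11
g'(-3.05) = 2.31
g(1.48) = 38.66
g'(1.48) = 35.33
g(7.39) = 818.55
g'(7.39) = 263.52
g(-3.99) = -5.89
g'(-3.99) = 10.88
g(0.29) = 9.72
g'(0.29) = 14.73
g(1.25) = 31.08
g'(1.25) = 30.69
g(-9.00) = -336.00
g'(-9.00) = 146.00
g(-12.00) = -990.00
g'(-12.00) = 299.00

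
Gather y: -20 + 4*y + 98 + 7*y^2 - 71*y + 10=7*y^2 - 67*y + 88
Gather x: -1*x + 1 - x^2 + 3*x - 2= -x^2 + 2*x - 1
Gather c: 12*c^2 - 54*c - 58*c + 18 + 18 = 12*c^2 - 112*c + 36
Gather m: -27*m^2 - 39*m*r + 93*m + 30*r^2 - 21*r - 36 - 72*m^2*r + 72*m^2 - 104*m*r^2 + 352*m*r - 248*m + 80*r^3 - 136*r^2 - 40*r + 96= m^2*(45 - 72*r) + m*(-104*r^2 + 313*r - 155) + 80*r^3 - 106*r^2 - 61*r + 60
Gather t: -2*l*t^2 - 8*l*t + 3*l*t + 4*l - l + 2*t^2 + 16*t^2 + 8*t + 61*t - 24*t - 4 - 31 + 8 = 3*l + t^2*(18 - 2*l) + t*(45 - 5*l) - 27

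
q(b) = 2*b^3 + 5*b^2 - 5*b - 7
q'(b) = 6*b^2 + 10*b - 5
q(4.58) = 267.13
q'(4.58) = 166.66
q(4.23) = 212.69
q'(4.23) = 144.66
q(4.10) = 194.39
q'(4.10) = 136.86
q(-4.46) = -62.68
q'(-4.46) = 69.75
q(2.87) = 67.11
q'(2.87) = 73.12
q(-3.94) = -32.01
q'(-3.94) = 48.74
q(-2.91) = 0.61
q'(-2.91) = 16.71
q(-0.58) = -2.81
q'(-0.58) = -8.78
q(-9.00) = -1015.00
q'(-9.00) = 391.00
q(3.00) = 77.00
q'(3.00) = 79.00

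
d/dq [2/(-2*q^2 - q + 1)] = 2*(4*q + 1)/(2*q^2 + q - 1)^2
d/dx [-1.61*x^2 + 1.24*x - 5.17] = 1.24 - 3.22*x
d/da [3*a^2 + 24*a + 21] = 6*a + 24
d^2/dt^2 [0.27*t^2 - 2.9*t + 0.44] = 0.540000000000000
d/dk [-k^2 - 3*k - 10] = -2*k - 3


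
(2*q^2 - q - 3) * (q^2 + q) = 2*q^4 + q^3 - 4*q^2 - 3*q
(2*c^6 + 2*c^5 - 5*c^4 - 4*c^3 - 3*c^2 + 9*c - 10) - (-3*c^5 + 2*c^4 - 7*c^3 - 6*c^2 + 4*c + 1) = 2*c^6 + 5*c^5 - 7*c^4 + 3*c^3 + 3*c^2 + 5*c - 11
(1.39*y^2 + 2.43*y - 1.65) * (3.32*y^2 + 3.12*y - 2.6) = 4.6148*y^4 + 12.4044*y^3 - 1.5104*y^2 - 11.466*y + 4.29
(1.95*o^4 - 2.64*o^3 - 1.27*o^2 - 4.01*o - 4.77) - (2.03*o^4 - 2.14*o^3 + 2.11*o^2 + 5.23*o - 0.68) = -0.0799999999999998*o^4 - 0.5*o^3 - 3.38*o^2 - 9.24*o - 4.09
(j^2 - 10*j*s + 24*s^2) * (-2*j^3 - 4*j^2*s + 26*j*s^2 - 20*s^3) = -2*j^5 + 16*j^4*s + 18*j^3*s^2 - 376*j^2*s^3 + 824*j*s^4 - 480*s^5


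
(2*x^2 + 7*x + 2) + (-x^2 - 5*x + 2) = x^2 + 2*x + 4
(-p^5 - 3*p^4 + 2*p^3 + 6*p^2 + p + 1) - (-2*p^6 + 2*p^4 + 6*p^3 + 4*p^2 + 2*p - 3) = 2*p^6 - p^5 - 5*p^4 - 4*p^3 + 2*p^2 - p + 4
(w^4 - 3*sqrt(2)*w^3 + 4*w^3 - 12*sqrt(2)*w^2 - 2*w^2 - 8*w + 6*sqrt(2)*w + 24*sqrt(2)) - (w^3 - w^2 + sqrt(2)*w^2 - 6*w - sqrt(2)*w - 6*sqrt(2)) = w^4 - 3*sqrt(2)*w^3 + 3*w^3 - 13*sqrt(2)*w^2 - w^2 - 2*w + 7*sqrt(2)*w + 30*sqrt(2)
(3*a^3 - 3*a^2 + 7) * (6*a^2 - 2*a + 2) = 18*a^5 - 24*a^4 + 12*a^3 + 36*a^2 - 14*a + 14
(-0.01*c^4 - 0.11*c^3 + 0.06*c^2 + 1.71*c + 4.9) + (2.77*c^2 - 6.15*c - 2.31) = -0.01*c^4 - 0.11*c^3 + 2.83*c^2 - 4.44*c + 2.59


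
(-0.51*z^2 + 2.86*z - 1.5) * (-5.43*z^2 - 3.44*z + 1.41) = 2.7693*z^4 - 13.7754*z^3 - 2.4125*z^2 + 9.1926*z - 2.115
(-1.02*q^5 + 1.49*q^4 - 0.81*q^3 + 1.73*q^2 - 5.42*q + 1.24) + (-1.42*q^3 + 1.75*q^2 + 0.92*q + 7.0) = -1.02*q^5 + 1.49*q^4 - 2.23*q^3 + 3.48*q^2 - 4.5*q + 8.24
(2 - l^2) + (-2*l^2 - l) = -3*l^2 - l + 2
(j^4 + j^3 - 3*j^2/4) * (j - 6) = j^5 - 5*j^4 - 27*j^3/4 + 9*j^2/2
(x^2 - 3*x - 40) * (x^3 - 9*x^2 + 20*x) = x^5 - 12*x^4 + 7*x^3 + 300*x^2 - 800*x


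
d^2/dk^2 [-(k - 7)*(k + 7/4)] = -2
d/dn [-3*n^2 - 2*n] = -6*n - 2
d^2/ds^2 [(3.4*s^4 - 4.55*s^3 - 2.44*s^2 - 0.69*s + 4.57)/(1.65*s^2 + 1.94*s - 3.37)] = (18.513*s^6 + 65.3003999999999*s^5 - 36.65676*s^4 - 428.6418*s^3 + 635.08869*s^2 - 245.29242*s + 20.778438)/(4.492125*s^6 + 15.84495*s^5 - 8.894655*s^4 - 57.422836*s^3 + 18.166659*s^2 + 66.097158*s - 38.272753)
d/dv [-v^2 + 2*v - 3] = 2 - 2*v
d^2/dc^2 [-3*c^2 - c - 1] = -6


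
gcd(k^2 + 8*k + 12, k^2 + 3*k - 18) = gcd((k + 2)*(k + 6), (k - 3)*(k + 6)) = k + 6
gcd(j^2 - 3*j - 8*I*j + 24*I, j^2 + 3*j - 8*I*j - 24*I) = j - 8*I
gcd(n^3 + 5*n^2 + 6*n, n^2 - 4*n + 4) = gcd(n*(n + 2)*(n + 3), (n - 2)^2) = 1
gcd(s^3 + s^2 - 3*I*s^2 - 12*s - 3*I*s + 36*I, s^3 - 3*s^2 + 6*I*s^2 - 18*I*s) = s - 3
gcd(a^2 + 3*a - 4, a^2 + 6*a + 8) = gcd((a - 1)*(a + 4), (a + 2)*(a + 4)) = a + 4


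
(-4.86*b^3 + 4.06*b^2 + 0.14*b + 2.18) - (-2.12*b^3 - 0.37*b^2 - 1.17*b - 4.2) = -2.74*b^3 + 4.43*b^2 + 1.31*b + 6.38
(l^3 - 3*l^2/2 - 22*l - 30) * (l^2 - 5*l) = l^5 - 13*l^4/2 - 29*l^3/2 + 80*l^2 + 150*l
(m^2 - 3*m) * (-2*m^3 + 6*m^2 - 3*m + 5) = -2*m^5 + 12*m^4 - 21*m^3 + 14*m^2 - 15*m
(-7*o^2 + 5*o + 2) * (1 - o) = 7*o^3 - 12*o^2 + 3*o + 2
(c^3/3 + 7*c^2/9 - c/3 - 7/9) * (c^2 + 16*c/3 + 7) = c^5/3 + 23*c^4/9 + 166*c^3/27 + 26*c^2/9 - 175*c/27 - 49/9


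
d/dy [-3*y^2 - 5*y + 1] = -6*y - 5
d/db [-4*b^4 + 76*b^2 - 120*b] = -16*b^3 + 152*b - 120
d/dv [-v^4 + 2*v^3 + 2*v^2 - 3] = 2*v*(-2*v^2 + 3*v + 2)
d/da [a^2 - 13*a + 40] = 2*a - 13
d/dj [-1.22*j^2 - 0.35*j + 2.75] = -2.44*j - 0.35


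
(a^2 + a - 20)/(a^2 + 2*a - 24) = (a + 5)/(a + 6)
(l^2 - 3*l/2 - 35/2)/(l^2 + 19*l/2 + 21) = (l - 5)/(l + 6)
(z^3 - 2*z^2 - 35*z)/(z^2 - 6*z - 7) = z*(z + 5)/(z + 1)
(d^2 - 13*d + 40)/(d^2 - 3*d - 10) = (d - 8)/(d + 2)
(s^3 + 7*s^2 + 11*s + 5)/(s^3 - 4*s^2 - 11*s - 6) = (s + 5)/(s - 6)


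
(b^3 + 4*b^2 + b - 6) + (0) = b^3 + 4*b^2 + b - 6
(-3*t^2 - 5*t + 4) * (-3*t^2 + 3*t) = 9*t^4 + 6*t^3 - 27*t^2 + 12*t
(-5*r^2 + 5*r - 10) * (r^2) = -5*r^4 + 5*r^3 - 10*r^2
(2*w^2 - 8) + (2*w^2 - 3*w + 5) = 4*w^2 - 3*w - 3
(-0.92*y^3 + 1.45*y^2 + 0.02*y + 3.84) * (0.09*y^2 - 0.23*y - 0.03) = -0.0828*y^5 + 0.3421*y^4 - 0.3041*y^3 + 0.2975*y^2 - 0.8838*y - 0.1152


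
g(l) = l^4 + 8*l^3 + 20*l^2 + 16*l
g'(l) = 4*l^3 + 24*l^2 + 40*l + 16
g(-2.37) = -0.53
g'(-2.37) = 2.76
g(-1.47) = -1.04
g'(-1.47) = -3.64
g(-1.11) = -2.54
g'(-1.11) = -4.30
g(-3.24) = -3.79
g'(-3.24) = 2.29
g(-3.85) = -1.98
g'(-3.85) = -10.53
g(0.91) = 37.84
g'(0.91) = 75.29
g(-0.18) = -2.28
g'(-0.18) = 9.55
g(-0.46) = -3.86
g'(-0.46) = 2.29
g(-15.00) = 27885.00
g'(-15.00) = -8684.00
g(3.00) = 525.00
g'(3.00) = 460.00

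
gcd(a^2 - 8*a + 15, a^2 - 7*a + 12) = a - 3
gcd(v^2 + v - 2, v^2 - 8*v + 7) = v - 1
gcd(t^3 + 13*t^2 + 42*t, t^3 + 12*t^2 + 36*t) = t^2 + 6*t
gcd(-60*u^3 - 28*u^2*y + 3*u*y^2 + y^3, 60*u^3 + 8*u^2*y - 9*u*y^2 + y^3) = -10*u^2 - 3*u*y + y^2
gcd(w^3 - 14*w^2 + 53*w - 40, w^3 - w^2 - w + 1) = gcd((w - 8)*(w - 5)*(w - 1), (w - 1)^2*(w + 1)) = w - 1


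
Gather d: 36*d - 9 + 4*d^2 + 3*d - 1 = 4*d^2 + 39*d - 10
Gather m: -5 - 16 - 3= -24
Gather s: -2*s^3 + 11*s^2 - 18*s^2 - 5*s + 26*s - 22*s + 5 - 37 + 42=-2*s^3 - 7*s^2 - s + 10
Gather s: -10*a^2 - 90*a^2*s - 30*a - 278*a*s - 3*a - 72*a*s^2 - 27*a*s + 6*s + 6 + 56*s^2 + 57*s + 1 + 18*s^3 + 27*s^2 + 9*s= -10*a^2 - 33*a + 18*s^3 + s^2*(83 - 72*a) + s*(-90*a^2 - 305*a + 72) + 7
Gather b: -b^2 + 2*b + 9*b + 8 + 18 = -b^2 + 11*b + 26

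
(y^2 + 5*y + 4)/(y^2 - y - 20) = (y + 1)/(y - 5)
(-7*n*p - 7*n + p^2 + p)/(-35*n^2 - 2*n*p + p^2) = (p + 1)/(5*n + p)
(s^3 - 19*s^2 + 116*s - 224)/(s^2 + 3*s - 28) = (s^2 - 15*s + 56)/(s + 7)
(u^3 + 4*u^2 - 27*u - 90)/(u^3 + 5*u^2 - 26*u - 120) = (u + 3)/(u + 4)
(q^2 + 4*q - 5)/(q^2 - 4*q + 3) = (q + 5)/(q - 3)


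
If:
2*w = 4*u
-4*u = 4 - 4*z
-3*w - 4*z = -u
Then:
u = -4/9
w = -8/9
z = 5/9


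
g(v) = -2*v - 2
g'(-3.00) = -2.00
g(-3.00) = 4.00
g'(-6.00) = -2.00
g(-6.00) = 10.00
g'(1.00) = -2.00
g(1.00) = -4.00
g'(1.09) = -2.00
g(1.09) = -4.18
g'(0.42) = -2.00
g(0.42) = -2.84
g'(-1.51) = -2.00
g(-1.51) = 1.02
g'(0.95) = -2.00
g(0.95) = -3.90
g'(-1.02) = -2.00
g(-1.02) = 0.04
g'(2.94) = -2.00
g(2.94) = -7.88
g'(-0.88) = -2.00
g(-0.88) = -0.24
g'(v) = -2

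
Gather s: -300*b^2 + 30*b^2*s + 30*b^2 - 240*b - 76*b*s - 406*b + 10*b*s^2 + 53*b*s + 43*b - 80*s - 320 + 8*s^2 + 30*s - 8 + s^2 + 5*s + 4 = -270*b^2 - 603*b + s^2*(10*b + 9) + s*(30*b^2 - 23*b - 45) - 324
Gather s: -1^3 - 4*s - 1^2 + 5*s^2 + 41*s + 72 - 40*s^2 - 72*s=-35*s^2 - 35*s + 70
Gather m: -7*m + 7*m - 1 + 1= 0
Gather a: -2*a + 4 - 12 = -2*a - 8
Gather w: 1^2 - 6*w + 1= 2 - 6*w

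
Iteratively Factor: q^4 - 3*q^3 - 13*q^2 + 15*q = (q - 5)*(q^3 + 2*q^2 - 3*q) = (q - 5)*(q + 3)*(q^2 - q) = (q - 5)*(q - 1)*(q + 3)*(q)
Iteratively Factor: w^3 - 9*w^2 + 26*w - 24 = (w - 2)*(w^2 - 7*w + 12) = (w - 3)*(w - 2)*(w - 4)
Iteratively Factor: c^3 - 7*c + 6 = (c + 3)*(c^2 - 3*c + 2) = (c - 1)*(c + 3)*(c - 2)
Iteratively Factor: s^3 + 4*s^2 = (s + 4)*(s^2) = s*(s + 4)*(s)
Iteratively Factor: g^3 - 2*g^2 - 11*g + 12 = (g - 1)*(g^2 - g - 12) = (g - 1)*(g + 3)*(g - 4)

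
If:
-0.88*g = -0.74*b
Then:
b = 1.18918918918919*g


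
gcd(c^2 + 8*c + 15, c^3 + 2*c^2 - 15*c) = c + 5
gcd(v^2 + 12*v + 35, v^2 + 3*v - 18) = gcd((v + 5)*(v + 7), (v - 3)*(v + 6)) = 1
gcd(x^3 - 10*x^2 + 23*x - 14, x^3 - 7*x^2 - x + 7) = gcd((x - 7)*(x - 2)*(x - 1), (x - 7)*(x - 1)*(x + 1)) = x^2 - 8*x + 7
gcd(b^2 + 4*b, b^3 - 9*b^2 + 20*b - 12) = 1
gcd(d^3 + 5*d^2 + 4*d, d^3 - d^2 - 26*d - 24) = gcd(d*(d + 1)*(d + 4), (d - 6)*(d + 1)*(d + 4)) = d^2 + 5*d + 4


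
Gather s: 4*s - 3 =4*s - 3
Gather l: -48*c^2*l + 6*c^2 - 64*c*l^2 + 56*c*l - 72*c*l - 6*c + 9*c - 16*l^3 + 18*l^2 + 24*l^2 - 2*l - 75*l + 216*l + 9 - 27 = 6*c^2 + 3*c - 16*l^3 + l^2*(42 - 64*c) + l*(-48*c^2 - 16*c + 139) - 18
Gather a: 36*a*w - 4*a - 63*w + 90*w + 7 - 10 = a*(36*w - 4) + 27*w - 3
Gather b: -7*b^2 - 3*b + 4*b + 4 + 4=-7*b^2 + b + 8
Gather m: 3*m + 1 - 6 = 3*m - 5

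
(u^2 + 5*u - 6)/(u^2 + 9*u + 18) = (u - 1)/(u + 3)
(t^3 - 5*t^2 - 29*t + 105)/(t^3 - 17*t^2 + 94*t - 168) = (t^2 + 2*t - 15)/(t^2 - 10*t + 24)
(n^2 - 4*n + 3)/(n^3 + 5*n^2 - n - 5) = (n - 3)/(n^2 + 6*n + 5)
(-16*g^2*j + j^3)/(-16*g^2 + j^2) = j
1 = 1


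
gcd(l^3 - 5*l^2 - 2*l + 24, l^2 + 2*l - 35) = 1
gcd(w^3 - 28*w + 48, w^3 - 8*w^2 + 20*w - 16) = w^2 - 6*w + 8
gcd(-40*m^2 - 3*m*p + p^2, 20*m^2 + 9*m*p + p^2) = 5*m + p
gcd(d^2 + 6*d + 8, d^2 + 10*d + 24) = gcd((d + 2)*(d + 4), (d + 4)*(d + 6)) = d + 4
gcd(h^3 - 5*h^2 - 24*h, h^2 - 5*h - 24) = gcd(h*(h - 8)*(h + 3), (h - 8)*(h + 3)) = h^2 - 5*h - 24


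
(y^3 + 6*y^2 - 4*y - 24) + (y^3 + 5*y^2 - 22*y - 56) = 2*y^3 + 11*y^2 - 26*y - 80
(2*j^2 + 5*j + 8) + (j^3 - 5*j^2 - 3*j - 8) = j^3 - 3*j^2 + 2*j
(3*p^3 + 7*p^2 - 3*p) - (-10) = 3*p^3 + 7*p^2 - 3*p + 10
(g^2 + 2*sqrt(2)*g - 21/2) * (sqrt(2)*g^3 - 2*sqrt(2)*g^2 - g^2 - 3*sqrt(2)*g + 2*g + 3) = sqrt(2)*g^5 - 2*sqrt(2)*g^4 + 3*g^4 - 31*sqrt(2)*g^3/2 - 6*g^3 + 3*g^2/2 + 25*sqrt(2)*g^2 - 21*g + 75*sqrt(2)*g/2 - 63/2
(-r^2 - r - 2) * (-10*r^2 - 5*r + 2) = 10*r^4 + 15*r^3 + 23*r^2 + 8*r - 4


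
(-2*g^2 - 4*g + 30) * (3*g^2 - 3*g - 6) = -6*g^4 - 6*g^3 + 114*g^2 - 66*g - 180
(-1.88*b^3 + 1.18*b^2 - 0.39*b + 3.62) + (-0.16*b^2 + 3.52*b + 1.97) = -1.88*b^3 + 1.02*b^2 + 3.13*b + 5.59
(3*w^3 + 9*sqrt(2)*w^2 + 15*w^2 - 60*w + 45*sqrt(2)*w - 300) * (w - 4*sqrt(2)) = 3*w^4 - 3*sqrt(2)*w^3 + 15*w^3 - 132*w^2 - 15*sqrt(2)*w^2 - 660*w + 240*sqrt(2)*w + 1200*sqrt(2)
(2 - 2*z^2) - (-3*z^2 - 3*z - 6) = z^2 + 3*z + 8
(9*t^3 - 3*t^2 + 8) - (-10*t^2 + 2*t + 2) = 9*t^3 + 7*t^2 - 2*t + 6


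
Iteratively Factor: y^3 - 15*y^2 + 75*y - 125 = (y - 5)*(y^2 - 10*y + 25) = (y - 5)^2*(y - 5)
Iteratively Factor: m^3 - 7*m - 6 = (m + 1)*(m^2 - m - 6) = (m + 1)*(m + 2)*(m - 3)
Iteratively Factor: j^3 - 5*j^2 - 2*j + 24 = (j - 3)*(j^2 - 2*j - 8) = (j - 3)*(j + 2)*(j - 4)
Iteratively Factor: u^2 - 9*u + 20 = (u - 5)*(u - 4)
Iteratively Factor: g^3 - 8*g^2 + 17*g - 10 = (g - 1)*(g^2 - 7*g + 10) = (g - 2)*(g - 1)*(g - 5)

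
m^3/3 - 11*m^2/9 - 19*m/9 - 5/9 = (m/3 + 1/3)*(m - 5)*(m + 1/3)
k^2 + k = k*(k + 1)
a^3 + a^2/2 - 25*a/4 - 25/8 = (a - 5/2)*(a + 1/2)*(a + 5/2)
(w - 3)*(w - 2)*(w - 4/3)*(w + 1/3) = w^4 - 6*w^3 + 95*w^2/9 - 34*w/9 - 8/3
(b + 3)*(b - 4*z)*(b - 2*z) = b^3 - 6*b^2*z + 3*b^2 + 8*b*z^2 - 18*b*z + 24*z^2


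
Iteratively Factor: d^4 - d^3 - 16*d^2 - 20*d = (d + 2)*(d^3 - 3*d^2 - 10*d) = (d + 2)^2*(d^2 - 5*d) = d*(d + 2)^2*(d - 5)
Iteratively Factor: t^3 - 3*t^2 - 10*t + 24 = (t - 2)*(t^2 - t - 12) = (t - 2)*(t + 3)*(t - 4)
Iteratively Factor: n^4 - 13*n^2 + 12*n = (n - 1)*(n^3 + n^2 - 12*n) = n*(n - 1)*(n^2 + n - 12) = n*(n - 1)*(n + 4)*(n - 3)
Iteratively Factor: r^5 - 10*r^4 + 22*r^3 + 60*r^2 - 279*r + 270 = (r - 3)*(r^4 - 7*r^3 + r^2 + 63*r - 90) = (r - 3)^2*(r^3 - 4*r^2 - 11*r + 30) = (r - 3)^2*(r - 2)*(r^2 - 2*r - 15) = (r - 5)*(r - 3)^2*(r - 2)*(r + 3)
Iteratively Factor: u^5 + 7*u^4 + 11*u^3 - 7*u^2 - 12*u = (u + 4)*(u^4 + 3*u^3 - u^2 - 3*u) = (u + 1)*(u + 4)*(u^3 + 2*u^2 - 3*u) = u*(u + 1)*(u + 4)*(u^2 + 2*u - 3) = u*(u + 1)*(u + 3)*(u + 4)*(u - 1)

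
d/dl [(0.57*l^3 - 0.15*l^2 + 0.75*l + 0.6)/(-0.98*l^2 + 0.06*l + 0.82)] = (-0.5586*l^4 + 0.0684*l^3 + 2.1282*l^2 + 0.93*l + 0.579)/(0.9604*l^4 - 0.1176*l^3 - 1.6036*l^2 + 0.0984*l + 0.6724)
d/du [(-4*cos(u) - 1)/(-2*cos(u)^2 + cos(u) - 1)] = (-8*sin(u)^2 + 4*cos(u) + 3)*sin(u)/(-cos(u) + cos(2*u) + 2)^2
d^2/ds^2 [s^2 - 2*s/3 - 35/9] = 2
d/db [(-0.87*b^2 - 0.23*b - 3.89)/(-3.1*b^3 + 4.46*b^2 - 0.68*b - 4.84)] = (-2.697*b^4 - 1.426*b^3 - 34.5596*b^2 + 43.1204*b - 1.532)/(9.61*b^6 - 27.652*b^5 + 24.1076*b^4 + 23.9424*b^3 - 42.7104*b^2 + 6.5824*b + 23.4256)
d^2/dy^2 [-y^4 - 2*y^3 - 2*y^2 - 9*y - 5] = -12*y^2 - 12*y - 4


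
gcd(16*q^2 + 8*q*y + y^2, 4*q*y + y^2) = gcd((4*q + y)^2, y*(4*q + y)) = 4*q + y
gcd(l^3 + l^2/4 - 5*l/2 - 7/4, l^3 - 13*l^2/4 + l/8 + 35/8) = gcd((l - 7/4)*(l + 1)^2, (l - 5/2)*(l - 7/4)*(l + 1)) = l^2 - 3*l/4 - 7/4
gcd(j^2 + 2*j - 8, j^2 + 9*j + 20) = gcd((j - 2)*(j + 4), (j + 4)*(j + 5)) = j + 4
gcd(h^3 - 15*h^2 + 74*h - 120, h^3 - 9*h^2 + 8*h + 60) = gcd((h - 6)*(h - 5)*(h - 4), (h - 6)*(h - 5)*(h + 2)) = h^2 - 11*h + 30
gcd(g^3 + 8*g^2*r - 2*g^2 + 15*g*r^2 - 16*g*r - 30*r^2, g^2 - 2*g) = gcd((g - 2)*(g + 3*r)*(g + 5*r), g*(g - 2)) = g - 2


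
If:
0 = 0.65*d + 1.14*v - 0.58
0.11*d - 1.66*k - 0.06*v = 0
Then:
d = 0.892307692307692 - 1.75384615384615*v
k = 0.0591288229842447 - 0.152363299351251*v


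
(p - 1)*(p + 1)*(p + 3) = p^3 + 3*p^2 - p - 3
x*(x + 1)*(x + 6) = x^3 + 7*x^2 + 6*x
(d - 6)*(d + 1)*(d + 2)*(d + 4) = d^4 + d^3 - 28*d^2 - 76*d - 48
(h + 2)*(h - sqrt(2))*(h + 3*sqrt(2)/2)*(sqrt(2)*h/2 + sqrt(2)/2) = sqrt(2)*h^4/2 + h^3/2 + 3*sqrt(2)*h^3/2 - sqrt(2)*h^2/2 + 3*h^2/2 - 9*sqrt(2)*h/2 + h - 3*sqrt(2)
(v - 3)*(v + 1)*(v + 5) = v^3 + 3*v^2 - 13*v - 15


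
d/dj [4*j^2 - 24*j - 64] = 8*j - 24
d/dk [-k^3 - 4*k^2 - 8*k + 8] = -3*k^2 - 8*k - 8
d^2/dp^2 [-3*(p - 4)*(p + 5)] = -6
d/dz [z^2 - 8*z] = 2*z - 8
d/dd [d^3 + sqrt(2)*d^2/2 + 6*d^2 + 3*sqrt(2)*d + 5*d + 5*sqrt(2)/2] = 3*d^2 + sqrt(2)*d + 12*d + 3*sqrt(2) + 5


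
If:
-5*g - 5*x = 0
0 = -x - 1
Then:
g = 1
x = -1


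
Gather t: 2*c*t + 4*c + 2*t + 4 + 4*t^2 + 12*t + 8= 4*c + 4*t^2 + t*(2*c + 14) + 12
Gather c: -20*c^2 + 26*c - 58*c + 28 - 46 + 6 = -20*c^2 - 32*c - 12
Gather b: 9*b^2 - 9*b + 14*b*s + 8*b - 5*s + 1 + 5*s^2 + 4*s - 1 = 9*b^2 + b*(14*s - 1) + 5*s^2 - s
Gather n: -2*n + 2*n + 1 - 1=0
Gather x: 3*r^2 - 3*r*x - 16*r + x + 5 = 3*r^2 - 16*r + x*(1 - 3*r) + 5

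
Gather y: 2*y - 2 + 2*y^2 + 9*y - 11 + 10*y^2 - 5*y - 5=12*y^2 + 6*y - 18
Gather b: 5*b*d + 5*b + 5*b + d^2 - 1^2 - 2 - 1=b*(5*d + 10) + d^2 - 4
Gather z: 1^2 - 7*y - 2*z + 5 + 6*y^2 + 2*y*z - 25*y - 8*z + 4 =6*y^2 - 32*y + z*(2*y - 10) + 10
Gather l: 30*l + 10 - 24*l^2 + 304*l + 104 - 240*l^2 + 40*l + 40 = -264*l^2 + 374*l + 154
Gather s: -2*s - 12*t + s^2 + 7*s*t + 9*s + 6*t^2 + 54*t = s^2 + s*(7*t + 7) + 6*t^2 + 42*t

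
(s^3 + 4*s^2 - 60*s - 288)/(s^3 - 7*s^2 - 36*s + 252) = (s^2 - 2*s - 48)/(s^2 - 13*s + 42)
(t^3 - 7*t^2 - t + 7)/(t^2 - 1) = t - 7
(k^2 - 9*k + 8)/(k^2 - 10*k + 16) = (k - 1)/(k - 2)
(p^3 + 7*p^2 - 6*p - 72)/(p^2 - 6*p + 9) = (p^2 + 10*p + 24)/(p - 3)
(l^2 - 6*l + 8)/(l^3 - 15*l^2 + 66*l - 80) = (l - 4)/(l^2 - 13*l + 40)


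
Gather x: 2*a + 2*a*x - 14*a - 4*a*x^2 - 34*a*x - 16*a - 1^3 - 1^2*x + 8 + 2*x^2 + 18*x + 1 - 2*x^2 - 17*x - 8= -4*a*x^2 - 32*a*x - 28*a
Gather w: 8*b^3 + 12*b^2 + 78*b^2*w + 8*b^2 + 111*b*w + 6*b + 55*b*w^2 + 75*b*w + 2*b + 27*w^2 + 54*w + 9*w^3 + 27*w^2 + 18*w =8*b^3 + 20*b^2 + 8*b + 9*w^3 + w^2*(55*b + 54) + w*(78*b^2 + 186*b + 72)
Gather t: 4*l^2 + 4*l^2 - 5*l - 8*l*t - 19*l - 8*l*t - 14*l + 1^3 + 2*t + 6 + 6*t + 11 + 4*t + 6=8*l^2 - 38*l + t*(12 - 16*l) + 24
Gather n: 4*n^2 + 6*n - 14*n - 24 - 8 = 4*n^2 - 8*n - 32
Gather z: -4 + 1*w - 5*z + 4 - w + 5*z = 0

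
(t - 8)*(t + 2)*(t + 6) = t^3 - 52*t - 96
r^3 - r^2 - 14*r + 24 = (r - 3)*(r - 2)*(r + 4)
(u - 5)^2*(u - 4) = u^3 - 14*u^2 + 65*u - 100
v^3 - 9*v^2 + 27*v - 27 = (v - 3)^3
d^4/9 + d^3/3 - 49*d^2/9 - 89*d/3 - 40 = (d/3 + 1)^2*(d - 8)*(d + 5)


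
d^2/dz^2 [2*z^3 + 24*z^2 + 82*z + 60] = 12*z + 48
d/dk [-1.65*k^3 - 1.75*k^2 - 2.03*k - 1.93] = -4.95*k^2 - 3.5*k - 2.03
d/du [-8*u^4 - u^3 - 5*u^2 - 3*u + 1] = -32*u^3 - 3*u^2 - 10*u - 3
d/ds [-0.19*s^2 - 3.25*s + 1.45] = -0.38*s - 3.25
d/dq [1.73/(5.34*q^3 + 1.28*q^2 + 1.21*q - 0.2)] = (-27.7146*q^2 - 4.4288*q - 2.0933)/(5.34*q^3 + 1.28*q^2 + 1.21*q - 0.2)^2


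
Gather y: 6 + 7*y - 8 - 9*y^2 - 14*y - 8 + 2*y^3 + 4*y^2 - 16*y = 2*y^3 - 5*y^2 - 23*y - 10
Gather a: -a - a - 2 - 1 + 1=-2*a - 2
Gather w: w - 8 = w - 8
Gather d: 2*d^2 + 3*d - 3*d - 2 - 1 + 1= 2*d^2 - 2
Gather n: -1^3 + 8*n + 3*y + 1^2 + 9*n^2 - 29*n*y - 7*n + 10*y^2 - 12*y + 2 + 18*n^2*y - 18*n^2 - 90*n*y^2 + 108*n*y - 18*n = n^2*(18*y - 9) + n*(-90*y^2 + 79*y - 17) + 10*y^2 - 9*y + 2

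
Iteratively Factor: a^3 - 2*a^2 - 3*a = (a)*(a^2 - 2*a - 3) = a*(a - 3)*(a + 1)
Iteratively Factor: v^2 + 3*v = (v)*(v + 3)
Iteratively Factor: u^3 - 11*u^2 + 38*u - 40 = (u - 4)*(u^2 - 7*u + 10) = (u - 5)*(u - 4)*(u - 2)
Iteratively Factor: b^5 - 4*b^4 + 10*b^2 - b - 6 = (b + 1)*(b^4 - 5*b^3 + 5*b^2 + 5*b - 6) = (b + 1)^2*(b^3 - 6*b^2 + 11*b - 6) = (b - 2)*(b + 1)^2*(b^2 - 4*b + 3) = (b - 3)*(b - 2)*(b + 1)^2*(b - 1)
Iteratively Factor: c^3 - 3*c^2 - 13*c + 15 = (c + 3)*(c^2 - 6*c + 5) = (c - 5)*(c + 3)*(c - 1)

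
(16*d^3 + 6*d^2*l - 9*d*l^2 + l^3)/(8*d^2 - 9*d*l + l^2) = (2*d^2 + d*l - l^2)/(d - l)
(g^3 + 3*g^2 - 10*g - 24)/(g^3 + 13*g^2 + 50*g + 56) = (g - 3)/(g + 7)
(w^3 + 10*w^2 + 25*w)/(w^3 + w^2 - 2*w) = (w^2 + 10*w + 25)/(w^2 + w - 2)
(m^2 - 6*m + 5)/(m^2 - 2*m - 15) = (m - 1)/(m + 3)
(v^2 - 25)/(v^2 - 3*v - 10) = (v + 5)/(v + 2)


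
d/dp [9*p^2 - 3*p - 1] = 18*p - 3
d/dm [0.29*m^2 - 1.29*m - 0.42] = 0.58*m - 1.29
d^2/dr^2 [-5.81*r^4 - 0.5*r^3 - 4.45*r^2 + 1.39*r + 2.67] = -69.72*r^2 - 3.0*r - 8.9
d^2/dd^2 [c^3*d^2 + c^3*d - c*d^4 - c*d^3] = 2*c*(c^2 - 6*d^2 - 3*d)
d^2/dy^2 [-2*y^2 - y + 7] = -4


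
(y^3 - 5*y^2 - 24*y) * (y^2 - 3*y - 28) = y^5 - 8*y^4 - 37*y^3 + 212*y^2 + 672*y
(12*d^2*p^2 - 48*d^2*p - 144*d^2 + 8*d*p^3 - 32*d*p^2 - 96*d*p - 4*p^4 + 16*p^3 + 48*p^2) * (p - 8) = 12*d^2*p^3 - 144*d^2*p^2 + 240*d^2*p + 1152*d^2 + 8*d*p^4 - 96*d*p^3 + 160*d*p^2 + 768*d*p - 4*p^5 + 48*p^4 - 80*p^3 - 384*p^2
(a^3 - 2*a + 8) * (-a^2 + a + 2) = -a^5 + a^4 + 4*a^3 - 10*a^2 + 4*a + 16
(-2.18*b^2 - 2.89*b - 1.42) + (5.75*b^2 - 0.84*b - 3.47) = 3.57*b^2 - 3.73*b - 4.89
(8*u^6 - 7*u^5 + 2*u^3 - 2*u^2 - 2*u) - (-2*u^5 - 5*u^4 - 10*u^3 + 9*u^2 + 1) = 8*u^6 - 5*u^5 + 5*u^4 + 12*u^3 - 11*u^2 - 2*u - 1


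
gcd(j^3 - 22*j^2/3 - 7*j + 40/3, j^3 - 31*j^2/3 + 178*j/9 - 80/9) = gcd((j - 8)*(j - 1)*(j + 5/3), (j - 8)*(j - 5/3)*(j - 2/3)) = j - 8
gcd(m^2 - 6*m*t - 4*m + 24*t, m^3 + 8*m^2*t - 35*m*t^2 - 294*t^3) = -m + 6*t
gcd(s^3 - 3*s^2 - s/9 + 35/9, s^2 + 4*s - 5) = 1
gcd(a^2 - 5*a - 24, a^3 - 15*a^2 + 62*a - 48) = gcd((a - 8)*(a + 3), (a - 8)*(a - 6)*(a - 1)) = a - 8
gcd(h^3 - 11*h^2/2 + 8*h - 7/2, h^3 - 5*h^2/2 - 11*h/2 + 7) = h^2 - 9*h/2 + 7/2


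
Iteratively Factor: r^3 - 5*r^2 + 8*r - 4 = (r - 2)*(r^2 - 3*r + 2) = (r - 2)*(r - 1)*(r - 2)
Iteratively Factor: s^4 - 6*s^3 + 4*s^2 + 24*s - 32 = (s - 4)*(s^3 - 2*s^2 - 4*s + 8) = (s - 4)*(s - 2)*(s^2 - 4) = (s - 4)*(s - 2)^2*(s + 2)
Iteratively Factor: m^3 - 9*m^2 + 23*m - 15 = (m - 5)*(m^2 - 4*m + 3) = (m - 5)*(m - 1)*(m - 3)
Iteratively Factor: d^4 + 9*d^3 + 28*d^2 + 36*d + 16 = (d + 1)*(d^3 + 8*d^2 + 20*d + 16) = (d + 1)*(d + 2)*(d^2 + 6*d + 8) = (d + 1)*(d + 2)^2*(d + 4)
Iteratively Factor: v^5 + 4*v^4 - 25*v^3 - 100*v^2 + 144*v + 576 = (v + 4)*(v^4 - 25*v^2 + 144) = (v + 3)*(v + 4)*(v^3 - 3*v^2 - 16*v + 48) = (v + 3)*(v + 4)^2*(v^2 - 7*v + 12) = (v - 4)*(v + 3)*(v + 4)^2*(v - 3)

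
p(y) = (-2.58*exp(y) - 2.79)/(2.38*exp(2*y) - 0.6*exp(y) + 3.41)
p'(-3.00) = -0.04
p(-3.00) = -0.86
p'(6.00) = 0.00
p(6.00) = 0.00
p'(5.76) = 0.00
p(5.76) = -0.00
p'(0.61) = 0.60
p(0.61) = -0.73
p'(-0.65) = -0.07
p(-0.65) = -1.10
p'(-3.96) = -0.02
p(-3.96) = -0.84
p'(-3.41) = -0.03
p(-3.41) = -0.85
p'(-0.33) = 0.09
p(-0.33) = -1.10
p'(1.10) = 0.48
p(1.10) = -0.46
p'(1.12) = 0.47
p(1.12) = -0.45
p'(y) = (-2.58*exp(y) - 2.79)*(-4.76*exp(2*y) + 0.6*exp(y))/(2.38*exp(2*y) - 0.6*exp(y) + 3.41)^2 - 2.58*exp(y)/(2.38*exp(2*y) - 0.6*exp(y) + 3.41)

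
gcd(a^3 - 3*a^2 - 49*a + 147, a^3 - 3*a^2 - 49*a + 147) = a^3 - 3*a^2 - 49*a + 147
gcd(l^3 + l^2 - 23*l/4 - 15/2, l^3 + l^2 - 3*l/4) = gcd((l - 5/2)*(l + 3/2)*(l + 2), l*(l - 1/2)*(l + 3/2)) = l + 3/2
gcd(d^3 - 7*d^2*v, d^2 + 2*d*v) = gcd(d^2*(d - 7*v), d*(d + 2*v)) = d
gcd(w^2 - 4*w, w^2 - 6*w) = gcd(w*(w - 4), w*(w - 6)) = w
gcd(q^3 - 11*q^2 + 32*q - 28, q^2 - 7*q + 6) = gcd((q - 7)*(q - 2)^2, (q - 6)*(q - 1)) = 1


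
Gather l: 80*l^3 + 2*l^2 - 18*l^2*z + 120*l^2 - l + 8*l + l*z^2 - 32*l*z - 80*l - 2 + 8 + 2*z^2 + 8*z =80*l^3 + l^2*(122 - 18*z) + l*(z^2 - 32*z - 73) + 2*z^2 + 8*z + 6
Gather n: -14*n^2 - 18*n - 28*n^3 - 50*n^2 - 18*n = -28*n^3 - 64*n^2 - 36*n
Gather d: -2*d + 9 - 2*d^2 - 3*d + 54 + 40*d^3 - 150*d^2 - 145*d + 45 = 40*d^3 - 152*d^2 - 150*d + 108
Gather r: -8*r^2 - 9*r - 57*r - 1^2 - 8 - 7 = -8*r^2 - 66*r - 16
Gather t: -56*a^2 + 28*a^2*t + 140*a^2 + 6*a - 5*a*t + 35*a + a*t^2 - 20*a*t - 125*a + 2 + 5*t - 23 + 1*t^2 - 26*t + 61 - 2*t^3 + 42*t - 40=84*a^2 - 84*a - 2*t^3 + t^2*(a + 1) + t*(28*a^2 - 25*a + 21)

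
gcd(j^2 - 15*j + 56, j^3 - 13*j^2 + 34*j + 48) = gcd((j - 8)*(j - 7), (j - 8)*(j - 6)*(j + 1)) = j - 8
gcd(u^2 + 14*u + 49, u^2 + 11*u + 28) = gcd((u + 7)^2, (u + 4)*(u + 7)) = u + 7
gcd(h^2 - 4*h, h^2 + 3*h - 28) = h - 4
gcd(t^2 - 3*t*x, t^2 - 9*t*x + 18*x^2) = -t + 3*x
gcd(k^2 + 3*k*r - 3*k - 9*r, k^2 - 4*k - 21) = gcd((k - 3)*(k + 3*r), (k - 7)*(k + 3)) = 1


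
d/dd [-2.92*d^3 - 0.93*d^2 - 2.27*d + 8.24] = -8.76*d^2 - 1.86*d - 2.27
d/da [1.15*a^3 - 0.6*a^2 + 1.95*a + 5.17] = 3.45*a^2 - 1.2*a + 1.95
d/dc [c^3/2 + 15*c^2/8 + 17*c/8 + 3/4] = 3*c^2/2 + 15*c/4 + 17/8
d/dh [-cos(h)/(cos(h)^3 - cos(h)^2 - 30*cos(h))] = (1 - 2*cos(h))*sin(h)/(sin(h)^2 + cos(h) + 29)^2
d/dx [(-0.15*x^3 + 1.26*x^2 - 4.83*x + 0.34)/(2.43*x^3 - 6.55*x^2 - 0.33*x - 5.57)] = (2.22044604925031e-16*x^5 - 2.0793*x^4 + 23.5728*x^3 - 32.0244*x^2 - 9.5824*x + 27.0153)/(5.9049*x^6 - 31.833*x^5 + 41.2987*x^4 - 22.7472*x^3 + 73.0759*x^2 + 3.6762*x + 31.0249)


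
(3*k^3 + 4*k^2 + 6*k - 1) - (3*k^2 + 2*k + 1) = 3*k^3 + k^2 + 4*k - 2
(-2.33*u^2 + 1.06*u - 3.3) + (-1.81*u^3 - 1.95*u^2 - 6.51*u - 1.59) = -1.81*u^3 - 4.28*u^2 - 5.45*u - 4.89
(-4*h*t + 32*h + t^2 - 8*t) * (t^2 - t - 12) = -4*h*t^3 + 36*h*t^2 + 16*h*t - 384*h + t^4 - 9*t^3 - 4*t^2 + 96*t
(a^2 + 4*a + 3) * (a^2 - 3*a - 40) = a^4 + a^3 - 49*a^2 - 169*a - 120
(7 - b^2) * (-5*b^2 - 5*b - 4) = 5*b^4 + 5*b^3 - 31*b^2 - 35*b - 28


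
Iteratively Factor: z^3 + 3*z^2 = (z)*(z^2 + 3*z) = z^2*(z + 3)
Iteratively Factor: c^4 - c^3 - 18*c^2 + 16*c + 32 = (c - 2)*(c^3 + c^2 - 16*c - 16) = (c - 2)*(c + 4)*(c^2 - 3*c - 4) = (c - 4)*(c - 2)*(c + 4)*(c + 1)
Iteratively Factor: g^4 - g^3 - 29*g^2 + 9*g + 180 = (g + 4)*(g^3 - 5*g^2 - 9*g + 45) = (g + 3)*(g + 4)*(g^2 - 8*g + 15) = (g - 3)*(g + 3)*(g + 4)*(g - 5)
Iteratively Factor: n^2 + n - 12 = (n + 4)*(n - 3)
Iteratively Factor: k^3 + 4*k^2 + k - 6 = (k + 3)*(k^2 + k - 2) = (k - 1)*(k + 3)*(k + 2)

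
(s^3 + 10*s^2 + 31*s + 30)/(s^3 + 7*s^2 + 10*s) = (s + 3)/s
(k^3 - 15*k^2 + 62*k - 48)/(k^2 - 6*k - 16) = (k^2 - 7*k + 6)/(k + 2)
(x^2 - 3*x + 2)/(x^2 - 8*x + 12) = (x - 1)/(x - 6)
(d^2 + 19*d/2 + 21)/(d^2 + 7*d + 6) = (d + 7/2)/(d + 1)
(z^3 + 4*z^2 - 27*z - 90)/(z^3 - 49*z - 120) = (z^2 + z - 30)/(z^2 - 3*z - 40)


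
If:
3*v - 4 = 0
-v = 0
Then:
No Solution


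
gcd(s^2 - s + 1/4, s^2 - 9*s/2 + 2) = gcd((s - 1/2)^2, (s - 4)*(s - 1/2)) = s - 1/2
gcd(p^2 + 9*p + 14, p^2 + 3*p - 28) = p + 7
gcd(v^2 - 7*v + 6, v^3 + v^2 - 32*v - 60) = v - 6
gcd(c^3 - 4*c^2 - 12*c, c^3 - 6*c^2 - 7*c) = c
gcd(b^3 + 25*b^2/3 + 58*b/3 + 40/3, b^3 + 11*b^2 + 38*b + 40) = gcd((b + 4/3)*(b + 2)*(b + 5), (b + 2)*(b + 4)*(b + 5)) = b^2 + 7*b + 10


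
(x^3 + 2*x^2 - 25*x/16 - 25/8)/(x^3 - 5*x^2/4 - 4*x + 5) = (x + 5/4)/(x - 2)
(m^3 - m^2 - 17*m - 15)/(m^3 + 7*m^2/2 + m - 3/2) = 2*(m - 5)/(2*m - 1)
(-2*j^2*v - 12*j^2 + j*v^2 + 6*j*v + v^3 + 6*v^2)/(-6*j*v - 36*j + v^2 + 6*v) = (-2*j^2 + j*v + v^2)/(-6*j + v)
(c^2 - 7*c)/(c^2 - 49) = c/(c + 7)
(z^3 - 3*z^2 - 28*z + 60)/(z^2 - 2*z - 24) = (z^2 + 3*z - 10)/(z + 4)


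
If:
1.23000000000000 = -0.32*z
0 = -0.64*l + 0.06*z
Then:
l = -0.36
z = -3.84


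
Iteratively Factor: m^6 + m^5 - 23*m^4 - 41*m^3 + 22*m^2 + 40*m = (m)*(m^5 + m^4 - 23*m^3 - 41*m^2 + 22*m + 40) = m*(m + 1)*(m^4 - 23*m^2 - 18*m + 40) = m*(m - 1)*(m + 1)*(m^3 + m^2 - 22*m - 40) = m*(m - 1)*(m + 1)*(m + 4)*(m^2 - 3*m - 10) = m*(m - 5)*(m - 1)*(m + 1)*(m + 4)*(m + 2)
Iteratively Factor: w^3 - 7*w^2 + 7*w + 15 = (w - 3)*(w^2 - 4*w - 5) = (w - 5)*(w - 3)*(w + 1)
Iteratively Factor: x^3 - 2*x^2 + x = (x - 1)*(x^2 - x) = x*(x - 1)*(x - 1)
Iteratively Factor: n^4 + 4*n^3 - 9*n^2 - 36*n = (n - 3)*(n^3 + 7*n^2 + 12*n) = (n - 3)*(n + 3)*(n^2 + 4*n) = (n - 3)*(n + 3)*(n + 4)*(n)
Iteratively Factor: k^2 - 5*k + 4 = (k - 4)*(k - 1)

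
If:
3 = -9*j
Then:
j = -1/3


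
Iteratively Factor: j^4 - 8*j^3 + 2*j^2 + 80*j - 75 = (j + 3)*(j^3 - 11*j^2 + 35*j - 25) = (j - 5)*(j + 3)*(j^2 - 6*j + 5) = (j - 5)*(j - 1)*(j + 3)*(j - 5)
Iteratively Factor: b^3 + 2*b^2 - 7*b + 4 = (b - 1)*(b^2 + 3*b - 4) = (b - 1)^2*(b + 4)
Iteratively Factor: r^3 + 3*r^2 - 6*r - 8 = (r + 1)*(r^2 + 2*r - 8) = (r - 2)*(r + 1)*(r + 4)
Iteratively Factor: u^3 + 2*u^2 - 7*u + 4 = (u + 4)*(u^2 - 2*u + 1) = (u - 1)*(u + 4)*(u - 1)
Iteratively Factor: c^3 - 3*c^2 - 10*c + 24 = (c + 3)*(c^2 - 6*c + 8) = (c - 4)*(c + 3)*(c - 2)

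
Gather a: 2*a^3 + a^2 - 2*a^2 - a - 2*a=2*a^3 - a^2 - 3*a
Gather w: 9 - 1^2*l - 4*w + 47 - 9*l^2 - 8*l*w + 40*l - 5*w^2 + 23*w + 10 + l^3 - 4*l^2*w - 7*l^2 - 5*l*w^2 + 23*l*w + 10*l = l^3 - 16*l^2 + 49*l + w^2*(-5*l - 5) + w*(-4*l^2 + 15*l + 19) + 66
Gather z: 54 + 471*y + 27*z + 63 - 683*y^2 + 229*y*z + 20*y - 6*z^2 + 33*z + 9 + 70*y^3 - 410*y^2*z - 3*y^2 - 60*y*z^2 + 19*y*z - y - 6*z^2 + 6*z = 70*y^3 - 686*y^2 + 490*y + z^2*(-60*y - 12) + z*(-410*y^2 + 248*y + 66) + 126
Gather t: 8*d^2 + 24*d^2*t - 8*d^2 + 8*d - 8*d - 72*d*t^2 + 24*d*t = -72*d*t^2 + t*(24*d^2 + 24*d)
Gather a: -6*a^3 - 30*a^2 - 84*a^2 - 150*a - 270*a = -6*a^3 - 114*a^2 - 420*a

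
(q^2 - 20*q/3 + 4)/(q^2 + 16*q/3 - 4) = (q - 6)/(q + 6)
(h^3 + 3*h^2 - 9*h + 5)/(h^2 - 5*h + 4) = (h^2 + 4*h - 5)/(h - 4)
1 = 1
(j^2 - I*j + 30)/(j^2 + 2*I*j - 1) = (j^2 - I*j + 30)/(j^2 + 2*I*j - 1)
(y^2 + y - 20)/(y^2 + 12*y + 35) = (y - 4)/(y + 7)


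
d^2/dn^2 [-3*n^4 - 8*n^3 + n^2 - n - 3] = -36*n^2 - 48*n + 2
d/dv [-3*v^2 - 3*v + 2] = -6*v - 3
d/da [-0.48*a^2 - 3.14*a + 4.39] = -0.96*a - 3.14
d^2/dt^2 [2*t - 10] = 0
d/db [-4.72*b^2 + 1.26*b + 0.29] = 1.26 - 9.44*b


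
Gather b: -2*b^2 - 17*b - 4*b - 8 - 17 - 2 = -2*b^2 - 21*b - 27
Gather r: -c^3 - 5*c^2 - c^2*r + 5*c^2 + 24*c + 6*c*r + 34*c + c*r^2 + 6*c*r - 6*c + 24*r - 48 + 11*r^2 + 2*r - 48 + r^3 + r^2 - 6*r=-c^3 + 52*c + r^3 + r^2*(c + 12) + r*(-c^2 + 12*c + 20) - 96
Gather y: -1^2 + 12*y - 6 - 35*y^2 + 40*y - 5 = -35*y^2 + 52*y - 12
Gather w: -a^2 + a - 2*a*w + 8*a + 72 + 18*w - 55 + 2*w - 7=-a^2 + 9*a + w*(20 - 2*a) + 10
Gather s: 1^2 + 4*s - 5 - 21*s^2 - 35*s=-21*s^2 - 31*s - 4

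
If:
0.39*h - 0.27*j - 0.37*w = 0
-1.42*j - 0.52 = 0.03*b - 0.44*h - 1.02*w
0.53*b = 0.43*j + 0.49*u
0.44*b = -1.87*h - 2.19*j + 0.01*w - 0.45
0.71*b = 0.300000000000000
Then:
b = 0.42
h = -0.03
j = -0.27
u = 0.69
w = 0.16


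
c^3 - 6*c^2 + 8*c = c*(c - 4)*(c - 2)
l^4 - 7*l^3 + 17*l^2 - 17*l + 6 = (l - 3)*(l - 2)*(l - 1)^2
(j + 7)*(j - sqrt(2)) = j^2 - sqrt(2)*j + 7*j - 7*sqrt(2)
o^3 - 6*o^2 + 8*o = o*(o - 4)*(o - 2)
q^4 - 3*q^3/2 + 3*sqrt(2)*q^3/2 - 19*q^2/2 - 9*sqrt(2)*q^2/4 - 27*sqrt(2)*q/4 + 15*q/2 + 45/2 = (q - 3)*(q + 3/2)*(q - sqrt(2))*(q + 5*sqrt(2)/2)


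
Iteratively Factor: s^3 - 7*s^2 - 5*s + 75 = (s + 3)*(s^2 - 10*s + 25) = (s - 5)*(s + 3)*(s - 5)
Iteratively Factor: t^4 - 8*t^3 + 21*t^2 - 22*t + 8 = (t - 4)*(t^3 - 4*t^2 + 5*t - 2) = (t - 4)*(t - 2)*(t^2 - 2*t + 1) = (t - 4)*(t - 2)*(t - 1)*(t - 1)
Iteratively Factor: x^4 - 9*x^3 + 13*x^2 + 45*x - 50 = (x - 5)*(x^3 - 4*x^2 - 7*x + 10) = (x - 5)*(x + 2)*(x^2 - 6*x + 5) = (x - 5)*(x - 1)*(x + 2)*(x - 5)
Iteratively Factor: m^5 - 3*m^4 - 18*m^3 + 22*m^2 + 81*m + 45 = (m - 3)*(m^4 - 18*m^2 - 32*m - 15) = (m - 3)*(m + 3)*(m^3 - 3*m^2 - 9*m - 5) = (m - 3)*(m + 1)*(m + 3)*(m^2 - 4*m - 5) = (m - 3)*(m + 1)^2*(m + 3)*(m - 5)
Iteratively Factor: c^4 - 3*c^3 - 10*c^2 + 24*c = (c - 2)*(c^3 - c^2 - 12*c) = (c - 2)*(c + 3)*(c^2 - 4*c) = c*(c - 2)*(c + 3)*(c - 4)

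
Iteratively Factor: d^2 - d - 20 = (d + 4)*(d - 5)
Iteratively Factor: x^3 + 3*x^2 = (x)*(x^2 + 3*x) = x^2*(x + 3)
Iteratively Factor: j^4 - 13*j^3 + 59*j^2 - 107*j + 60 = (j - 3)*(j^3 - 10*j^2 + 29*j - 20) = (j - 4)*(j - 3)*(j^2 - 6*j + 5) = (j - 5)*(j - 4)*(j - 3)*(j - 1)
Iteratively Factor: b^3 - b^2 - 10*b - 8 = (b + 2)*(b^2 - 3*b - 4) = (b - 4)*(b + 2)*(b + 1)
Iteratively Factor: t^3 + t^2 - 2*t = (t + 2)*(t^2 - t) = (t - 1)*(t + 2)*(t)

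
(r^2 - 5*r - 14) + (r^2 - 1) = 2*r^2 - 5*r - 15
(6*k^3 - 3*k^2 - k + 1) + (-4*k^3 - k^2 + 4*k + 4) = 2*k^3 - 4*k^2 + 3*k + 5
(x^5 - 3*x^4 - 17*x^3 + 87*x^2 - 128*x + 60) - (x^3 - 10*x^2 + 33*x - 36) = x^5 - 3*x^4 - 18*x^3 + 97*x^2 - 161*x + 96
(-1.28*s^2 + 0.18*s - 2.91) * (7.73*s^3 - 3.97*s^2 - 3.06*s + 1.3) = -9.8944*s^5 + 6.473*s^4 - 19.2921*s^3 + 9.3379*s^2 + 9.1386*s - 3.783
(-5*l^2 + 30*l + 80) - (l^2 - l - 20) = -6*l^2 + 31*l + 100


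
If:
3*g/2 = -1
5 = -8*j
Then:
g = -2/3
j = -5/8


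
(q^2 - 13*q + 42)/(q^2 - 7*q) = (q - 6)/q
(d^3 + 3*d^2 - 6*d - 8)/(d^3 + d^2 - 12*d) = (d^2 - d - 2)/(d*(d - 3))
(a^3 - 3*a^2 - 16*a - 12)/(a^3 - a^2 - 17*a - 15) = (a^2 - 4*a - 12)/(a^2 - 2*a - 15)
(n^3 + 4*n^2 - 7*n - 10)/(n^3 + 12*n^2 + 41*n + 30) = (n - 2)/(n + 6)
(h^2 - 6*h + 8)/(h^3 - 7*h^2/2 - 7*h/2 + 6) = 2*(h - 2)/(2*h^2 + h - 3)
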